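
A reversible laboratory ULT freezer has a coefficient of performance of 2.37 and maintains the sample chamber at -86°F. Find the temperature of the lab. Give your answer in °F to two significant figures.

72 °F

COP_R = T_C/(T_H − T_C) gives T_H − T_C = T_C/COP.
With T_C = 207.59 K, T_H = 207.59 × (1 + 1/2.37) = 295.19 K.
Converting, 295.19 K = 71.67°F.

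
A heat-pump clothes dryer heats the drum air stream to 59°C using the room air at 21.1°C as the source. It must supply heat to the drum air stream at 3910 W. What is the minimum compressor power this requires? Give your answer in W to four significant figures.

446.2 W

In absolute terms T_C = 294.25 K and T_H = 332.15 K, so ΔT = 37.90 K.
COP_Carnot = T_H/ΔT = 332.15/37.90 = 8.764.
Ẇ_min = Q̇/COP_Carnot = 3910/8.764 = 446.2 W.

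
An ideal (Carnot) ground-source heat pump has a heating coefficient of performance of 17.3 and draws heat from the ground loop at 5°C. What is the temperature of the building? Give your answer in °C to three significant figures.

22.1 °C

COP_HP = T_H/(T_H − T_C) rearranges to T_H = COP·T_C/(COP − 1).
With T_C = 278.15 K, T_H = 17.3 × 278.15/16.30 = 295.21 K.
Converting, 295.21 K = 22.06°C.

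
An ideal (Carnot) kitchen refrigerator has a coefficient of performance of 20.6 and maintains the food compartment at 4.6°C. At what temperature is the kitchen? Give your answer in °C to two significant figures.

18 °C

COP_R = T_C/(T_H − T_C) gives T_H − T_C = T_C/COP.
With T_C = 277.75 K, T_H = 277.75 × (1 + 1/20.6) = 291.23 K.
Converting, 291.23 K = 18.08°C.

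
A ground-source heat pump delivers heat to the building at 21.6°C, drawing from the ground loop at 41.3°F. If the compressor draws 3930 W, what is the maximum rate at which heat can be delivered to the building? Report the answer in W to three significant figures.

In absolute terms T_C = 278.32 K and T_H = 294.75 K, so ΔT = 16.43 K.
COP_Carnot = T_H/ΔT = 294.75/16.43 = 17.94.
Q̇_max = COP_Carnot × Ẇ = 17.94 × 3930 W = 70490 W.

70500 W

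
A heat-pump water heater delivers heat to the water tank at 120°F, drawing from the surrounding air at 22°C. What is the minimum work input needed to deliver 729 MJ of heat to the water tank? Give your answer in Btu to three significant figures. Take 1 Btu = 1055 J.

57700 Btu

In absolute terms T_C = 295.15 K and T_H = 322.04 K, so ΔT = 26.89 K.
The reversible limit is COP_HP = T_H/ΔT = 11.98, so W_min = Q_H/COP = Q_H·ΔT/T_H.
W_min = 729.0 × 26.89/322.04 = 60.87 MJ = 57700 Btu.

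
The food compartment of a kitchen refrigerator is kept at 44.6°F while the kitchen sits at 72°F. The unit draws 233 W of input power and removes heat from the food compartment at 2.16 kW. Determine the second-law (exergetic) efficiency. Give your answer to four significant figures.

0.5037

Converting, Q̇_C = 2.160 kW = 2160 W, so COP_actual = Q̇_C/Ẇ = 2160/233.0 = 9.270.
In absolute terms T_C = 280.15 K and T_H = 295.37 K, so ΔT = 15.22 K.
COP_Carnot = T_C/ΔT = 280.15/15.22 = 18.40.
η_II = COP_actual/COP_Carnot = 9.270/18.40 = 0.5037.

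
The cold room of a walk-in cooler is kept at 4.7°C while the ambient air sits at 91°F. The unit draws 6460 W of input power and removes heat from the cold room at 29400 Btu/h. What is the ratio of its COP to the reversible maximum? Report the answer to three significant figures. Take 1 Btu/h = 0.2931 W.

0.135

Converting, Q̇_C = 29400 Btu/h = 8617 W, so COP_actual = Q̇_C/Ẇ = 8617/6460 = 1.334.
In absolute terms T_C = 277.85 K and T_H = 305.93 K, so ΔT = 28.08 K.
COP_Carnot = T_C/ΔT = 277.85/28.08 = 9.896.
η_II = COP_actual/COP_Carnot = 1.334/9.896 = 0.1348.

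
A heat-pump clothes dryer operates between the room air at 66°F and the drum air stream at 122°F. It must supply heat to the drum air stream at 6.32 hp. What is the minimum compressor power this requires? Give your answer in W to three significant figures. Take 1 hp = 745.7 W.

454 W

In absolute terms T_C = 292.04 K and T_H = 323.15 K, so ΔT = 31.11 K.
COP_Carnot = T_H/ΔT = 323.15/31.11 = 10.39.
Ẇ_min = Q̇/COP_Carnot = 6.320/10.39 = 0.6085 hp = 453.7 W.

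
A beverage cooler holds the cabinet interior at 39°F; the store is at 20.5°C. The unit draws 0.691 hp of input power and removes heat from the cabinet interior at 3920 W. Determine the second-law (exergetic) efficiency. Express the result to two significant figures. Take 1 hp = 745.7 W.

0.46

Converting, Q̇_C = 3920 W = 5.257 hp, so COP_actual = Q̇_C/Ẇ = 5.257/0.6910 = 7.608.
In absolute terms T_C = 277.04 K and T_H = 293.65 K, so ΔT = 16.61 K.
COP_Carnot = T_C/ΔT = 277.04/16.61 = 16.68.
η_II = COP_actual/COP_Carnot = 7.608/16.68 = 0.4561.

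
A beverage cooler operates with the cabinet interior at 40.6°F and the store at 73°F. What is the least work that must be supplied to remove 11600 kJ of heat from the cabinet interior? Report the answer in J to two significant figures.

750000 J

In absolute terms T_C = 277.93 K and T_H = 295.93 K, so ΔT = 18.00 K.
The reversible limit is COP_R = T_C/ΔT = 15.44, so W_min = Q_C/COP = Q_C·ΔT/T_C.
W_min = 11600 × 18.00/277.93 = 751.3 kJ = 751300 J.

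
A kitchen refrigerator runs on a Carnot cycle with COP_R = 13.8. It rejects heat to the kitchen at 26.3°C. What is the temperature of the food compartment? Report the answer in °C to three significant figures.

6.07 °C

For a Carnot refrigerator COP_R = T_C/(T_H − T_C), so T_C = COP·T_H/(1 + COP).
With T_H = 299.45 K, T_C = 13.8 × 299.45/14.80 = 279.22 K.
Converting, 279.22 K = 6.07°C.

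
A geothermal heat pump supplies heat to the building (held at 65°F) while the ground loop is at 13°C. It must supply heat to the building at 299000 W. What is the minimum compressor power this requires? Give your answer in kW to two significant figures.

5.5 kW

In absolute terms T_C = 286.15 K and T_H = 291.48 K, so ΔT = 5.333 K.
COP_Carnot = T_H/ΔT = 291.48/5.333 = 54.65.
Ẇ_min = Q̇/COP_Carnot = 299000/54.65 = 5471 W = 5.471 kW.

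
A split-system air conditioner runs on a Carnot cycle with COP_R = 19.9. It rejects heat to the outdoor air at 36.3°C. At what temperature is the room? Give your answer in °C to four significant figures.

For a Carnot refrigerator COP_R = T_C/(T_H − T_C), so T_C = COP·T_H/(1 + COP).
With T_H = 309.45 K, T_C = 19.9 × 309.45/20.90 = 294.64 K.
Converting, 294.64 K = 21.49°C.

21.49 °C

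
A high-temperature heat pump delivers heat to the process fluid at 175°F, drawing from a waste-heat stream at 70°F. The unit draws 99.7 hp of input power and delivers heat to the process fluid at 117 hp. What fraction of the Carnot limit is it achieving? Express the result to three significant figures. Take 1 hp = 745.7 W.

COP_actual = Q̇_H/Ẇ = 117.0/99.70 = 1.174.
In absolute terms T_C = 294.26 K and T_H = 352.59 K, so ΔT = 58.33 K.
COP_Carnot = T_H/ΔT = 352.59/58.33 = 6.044.
η_II = COP_actual/COP_Carnot = 1.174/6.044 = 0.1941.

0.194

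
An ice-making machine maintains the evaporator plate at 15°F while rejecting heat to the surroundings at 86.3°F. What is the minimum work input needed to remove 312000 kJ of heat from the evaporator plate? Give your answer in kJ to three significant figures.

In absolute terms T_C = 263.71 K and T_H = 303.32 K, so ΔT = 39.61 K.
The reversible limit is COP_R = T_C/ΔT = 6.657, so W_min = Q_C/COP = Q_C·ΔT/T_C.
W_min = 312000 × 39.61/263.71 = 46870 kJ.

46900 kJ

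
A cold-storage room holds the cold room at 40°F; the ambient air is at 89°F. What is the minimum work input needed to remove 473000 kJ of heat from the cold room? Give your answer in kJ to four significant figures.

In absolute terms T_C = 277.59 K and T_H = 304.82 K, so ΔT = 27.22 K.
The reversible limit is COP_R = T_C/ΔT = 10.20, so W_min = Q_C/COP = Q_C·ΔT/T_C.
W_min = 473000 × 27.22/277.59 = 46380 kJ.

46380 kJ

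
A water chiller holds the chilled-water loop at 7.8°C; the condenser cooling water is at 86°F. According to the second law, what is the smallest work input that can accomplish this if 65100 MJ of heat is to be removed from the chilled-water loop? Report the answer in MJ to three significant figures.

5140 MJ

In absolute terms T_C = 280.95 K and T_H = 303.15 K, so ΔT = 22.20 K.
The reversible limit is COP_R = T_C/ΔT = 12.66, so W_min = Q_C/COP = Q_C·ΔT/T_C.
W_min = 65100 × 22.20/280.95 = 5144 MJ.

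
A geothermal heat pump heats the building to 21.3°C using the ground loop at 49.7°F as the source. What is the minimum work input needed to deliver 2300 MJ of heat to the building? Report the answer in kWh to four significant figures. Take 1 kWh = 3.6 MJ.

In absolute terms T_C = 282.98 K and T_H = 294.45 K, so ΔT = 11.47 K.
The reversible limit is COP_HP = T_H/ΔT = 25.68, so W_min = Q_H/COP = Q_H·ΔT/T_H.
W_min = 2300 × 11.47/294.45 = 89.57 MJ = 24.88 kWh.

24.88 kWh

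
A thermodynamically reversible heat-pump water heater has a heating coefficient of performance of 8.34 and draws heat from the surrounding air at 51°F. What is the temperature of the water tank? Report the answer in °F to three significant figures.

121 °F

COP_HP = T_H/(T_H − T_C) rearranges to T_H = COP·T_C/(COP − 1).
With T_C = 283.71 K, T_H = 8.34 × 283.71/7.340 = 322.36 K.
Converting, 322.36 K = 120.57°F.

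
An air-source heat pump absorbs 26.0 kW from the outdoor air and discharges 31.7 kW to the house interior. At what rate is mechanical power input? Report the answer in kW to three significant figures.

For a cyclic device the first law requires Q̇_H = Q̇_C + Ẇ.
Ẇ = Q̇_H − Q̇_C = 5.700 kW.

5.70 kW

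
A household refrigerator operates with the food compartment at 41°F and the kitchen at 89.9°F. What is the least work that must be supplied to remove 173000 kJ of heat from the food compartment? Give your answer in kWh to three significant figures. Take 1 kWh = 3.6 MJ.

In absolute terms T_C = 278.15 K and T_H = 305.32 K, so ΔT = 27.17 K.
The reversible limit is COP_R = T_C/ΔT = 10.24, so W_min = Q_C/COP = Q_C·ΔT/T_C.
W_min = 173000 × 27.17/278.15 = 16900 kJ = 4.694 kWh.

4.69 kWh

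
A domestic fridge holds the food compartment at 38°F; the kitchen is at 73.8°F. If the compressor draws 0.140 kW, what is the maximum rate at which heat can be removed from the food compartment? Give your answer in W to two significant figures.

In absolute terms T_C = 276.48 K and T_H = 296.37 K, so ΔT = 19.89 K.
COP_Carnot = T_C/ΔT = 276.48/19.89 = 13.90.
Q̇_max = COP_Carnot × Ẇ = 13.90 × 0.1400 kW = 1.946 kW = 1946 W.

1900 W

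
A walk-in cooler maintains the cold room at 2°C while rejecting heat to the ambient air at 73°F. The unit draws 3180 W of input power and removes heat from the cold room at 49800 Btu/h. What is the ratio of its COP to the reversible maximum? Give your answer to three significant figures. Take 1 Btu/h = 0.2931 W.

0.347

Converting, Q̇_C = 49800 Btu/h = 14600 W, so COP_actual = Q̇_C/Ẇ = 14600/3180 = 4.590.
In absolute terms T_C = 275.15 K and T_H = 295.93 K, so ΔT = 20.78 K.
COP_Carnot = T_C/ΔT = 275.15/20.78 = 13.24.
η_II = COP_actual/COP_Carnot = 4.590/13.24 = 0.3466.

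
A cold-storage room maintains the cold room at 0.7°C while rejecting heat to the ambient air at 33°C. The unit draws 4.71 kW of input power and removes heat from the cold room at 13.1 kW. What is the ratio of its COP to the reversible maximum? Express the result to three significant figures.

0.328

COP_actual = Q̇_C/Ẇ = 13.10/4.710 = 2.781.
In absolute terms T_C = 273.85 K and T_H = 306.15 K, so ΔT = 32.30 K.
COP_Carnot = T_C/ΔT = 273.85/32.30 = 8.478.
η_II = COP_actual/COP_Carnot = 2.781/8.478 = 0.3281.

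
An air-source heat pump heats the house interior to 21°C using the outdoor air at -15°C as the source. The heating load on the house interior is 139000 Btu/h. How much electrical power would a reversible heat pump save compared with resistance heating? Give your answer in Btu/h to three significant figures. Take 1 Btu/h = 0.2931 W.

122000 Btu/h

In absolute terms T_C = 258.15 K and T_H = 294.15 K, so ΔT = 36.00 K.
COP_Carnot = T_H/ΔT = 294.15/36.00 = 8.171.
Resistance heating needs Ẇ_res = Q̇_H = 139000 Btu/h; the reversible heat pump needs only Ẇ_hp = Q̇_H/COP = 17010 Btu/h.
Saving = 139000 − 17010 = 122000 Btu/h.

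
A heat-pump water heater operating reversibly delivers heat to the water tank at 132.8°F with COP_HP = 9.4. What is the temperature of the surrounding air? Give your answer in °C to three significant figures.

21.0 °C

COP_HP = T_H/(T_H − T_C) gives T_H − T_C = T_H/COP.
With T_H = 329.15 K, T_C = 329.15 × (1 − 1/9.4) = 294.13 K.
Converting, 294.13 K = 20.98°C.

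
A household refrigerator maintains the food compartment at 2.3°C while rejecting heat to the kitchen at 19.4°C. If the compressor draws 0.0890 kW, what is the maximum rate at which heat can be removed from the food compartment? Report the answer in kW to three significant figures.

1.43 kW

In absolute terms T_C = 275.45 K and T_H = 292.55 K, so ΔT = 17.10 K.
COP_Carnot = T_C/ΔT = 275.45/17.10 = 16.11.
Q̇_max = COP_Carnot × Ẇ = 16.11 × 0.08900 kW = 1.434 kW.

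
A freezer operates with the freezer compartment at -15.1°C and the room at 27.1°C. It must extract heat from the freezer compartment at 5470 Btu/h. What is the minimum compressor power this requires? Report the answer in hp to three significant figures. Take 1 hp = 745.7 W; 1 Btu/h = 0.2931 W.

In absolute terms T_C = 258.05 K and T_H = 300.25 K, so ΔT = 42.20 K.
COP_Carnot = T_C/ΔT = 258.05/42.20 = 6.115.
Ẇ_min = Q̇/COP_Carnot = 5470/6.115 = 894.5 Btu/h = 0.3516 hp.

0.352 hp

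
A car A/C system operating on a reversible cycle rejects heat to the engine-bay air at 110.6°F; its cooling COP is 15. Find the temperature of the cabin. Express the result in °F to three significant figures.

For a Carnot refrigerator COP_R = T_C/(T_H − T_C), so T_C = COP·T_H/(1 + COP).
With T_H = 316.82 K, T_C = 15 × 316.82/16.00 = 297.02 K.
Converting, 297.02 K = 74.96°F.

75.0 °F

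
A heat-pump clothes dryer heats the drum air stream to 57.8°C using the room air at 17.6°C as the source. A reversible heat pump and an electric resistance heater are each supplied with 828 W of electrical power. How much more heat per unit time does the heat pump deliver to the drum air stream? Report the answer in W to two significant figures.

In absolute terms T_C = 290.75 K and T_H = 330.95 K, so ΔT = 40.20 K.
COP_Carnot = T_H/ΔT = 330.95/40.20 = 8.233.
The heat pump delivers Q̇_H = COP × Ẇ = 6817 W; the resistance heater delivers Ẇ = 828.0 W.
Extra = (COP − 1)·Ẇ = 5989 W.

6000 W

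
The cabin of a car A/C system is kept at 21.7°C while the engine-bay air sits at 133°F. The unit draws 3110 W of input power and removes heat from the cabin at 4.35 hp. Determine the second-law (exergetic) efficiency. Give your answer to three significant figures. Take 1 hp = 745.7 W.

0.122

Converting, Q̇_C = 4.350 hp = 3244 W, so COP_actual = Q̇_C/Ẇ = 3244/3110 = 1.043.
In absolute terms T_C = 294.85 K and T_H = 329.26 K, so ΔT = 34.41 K.
COP_Carnot = T_C/ΔT = 294.85/34.41 = 8.568.
η_II = COP_actual/COP_Carnot = 1.043/8.568 = 0.1217.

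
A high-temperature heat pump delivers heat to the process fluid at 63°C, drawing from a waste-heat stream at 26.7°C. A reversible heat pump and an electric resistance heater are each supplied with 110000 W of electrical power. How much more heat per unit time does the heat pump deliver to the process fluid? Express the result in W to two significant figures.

910000 W

In absolute terms T_C = 299.85 K and T_H = 336.15 K, so ΔT = 36.30 K.
COP_Carnot = T_H/ΔT = 336.15/36.30 = 9.260.
The heat pump delivers Q̇_H = COP × Ẇ = 1019000 W; the resistance heater delivers Ẇ = 110000 W.
Extra = (COP − 1)·Ẇ = 908600 W.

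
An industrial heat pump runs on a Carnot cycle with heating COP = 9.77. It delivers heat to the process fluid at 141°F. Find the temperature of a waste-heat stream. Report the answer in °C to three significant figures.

26.4 °C

COP_HP = T_H/(T_H − T_C) gives T_H − T_C = T_H/COP.
With T_H = 333.71 K, T_C = 333.71 × (1 − 1/9.77) = 299.55 K.
Converting, 299.55 K = 26.40°C.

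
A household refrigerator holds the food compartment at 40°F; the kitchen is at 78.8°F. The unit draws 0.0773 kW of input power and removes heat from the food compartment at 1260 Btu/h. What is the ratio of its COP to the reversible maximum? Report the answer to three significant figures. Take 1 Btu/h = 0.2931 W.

Converting, Q̇_C = 1260 Btu/h = 0.3693 kW, so COP_actual = Q̇_C/Ẇ = 0.3693/0.07730 = 4.778.
In absolute terms T_C = 277.59 K and T_H = 299.15 K, so ΔT = 21.56 K.
COP_Carnot = T_C/ΔT = 277.59/21.56 = 12.88.
η_II = COP_actual/COP_Carnot = 4.778/12.88 = 0.3710.

0.371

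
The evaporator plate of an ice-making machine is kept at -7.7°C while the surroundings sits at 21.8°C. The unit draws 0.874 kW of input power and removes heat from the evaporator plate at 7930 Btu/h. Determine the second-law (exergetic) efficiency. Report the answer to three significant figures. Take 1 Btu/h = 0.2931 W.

Converting, Q̇_C = 7930 Btu/h = 2.324 kW, so COP_actual = Q̇_C/Ẇ = 2.324/0.8740 = 2.659.
In absolute terms T_C = 265.45 K and T_H = 294.95 K, so ΔT = 29.50 K.
COP_Carnot = T_C/ΔT = 265.45/29.50 = 8.998.
η_II = COP_actual/COP_Carnot = 2.659/8.998 = 0.2955.

0.296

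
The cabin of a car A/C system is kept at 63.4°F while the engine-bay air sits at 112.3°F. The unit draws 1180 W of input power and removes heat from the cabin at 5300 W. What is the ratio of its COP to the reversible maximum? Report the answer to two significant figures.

COP_actual = Q̇_C/Ẇ = 5300/1180 = 4.492.
In absolute terms T_C = 290.59 K and T_H = 317.76 K, so ΔT = 27.17 K.
COP_Carnot = T_C/ΔT = 290.59/27.17 = 10.70.
η_II = COP_actual/COP_Carnot = 4.492/10.70 = 0.4199.

0.42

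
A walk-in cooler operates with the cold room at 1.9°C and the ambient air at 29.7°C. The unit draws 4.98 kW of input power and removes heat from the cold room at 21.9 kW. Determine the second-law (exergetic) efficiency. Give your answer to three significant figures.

0.444

COP_actual = Q̇_C/Ẇ = 21.90/4.980 = 4.398.
In absolute terms T_C = 275.05 K and T_H = 302.85 K, so ΔT = 27.80 K.
COP_Carnot = T_C/ΔT = 275.05/27.80 = 9.894.
η_II = COP_actual/COP_Carnot = 4.398/9.894 = 0.4445.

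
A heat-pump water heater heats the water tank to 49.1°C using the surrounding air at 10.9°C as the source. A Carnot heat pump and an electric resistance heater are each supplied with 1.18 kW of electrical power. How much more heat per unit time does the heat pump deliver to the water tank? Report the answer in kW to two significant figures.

8.8 kW

In absolute terms T_C = 284.05 K and T_H = 322.25 K, so ΔT = 38.20 K.
COP_Carnot = T_H/ΔT = 322.25/38.20 = 8.436.
The heat pump delivers Q̇_H = COP × Ẇ = 9.954 kW; the resistance heater delivers Ẇ = 1.180 kW.
Extra = (COP − 1)·Ẇ = 8.774 kW.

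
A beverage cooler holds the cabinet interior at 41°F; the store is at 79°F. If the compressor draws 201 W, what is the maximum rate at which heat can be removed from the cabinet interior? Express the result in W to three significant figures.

In absolute terms T_C = 278.15 K and T_H = 299.26 K, so ΔT = 21.11 K.
COP_Carnot = T_C/ΔT = 278.15/21.11 = 13.18.
Q̇_max = COP_Carnot × Ẇ = 13.18 × 201.0 W = 2648 W.

2650 W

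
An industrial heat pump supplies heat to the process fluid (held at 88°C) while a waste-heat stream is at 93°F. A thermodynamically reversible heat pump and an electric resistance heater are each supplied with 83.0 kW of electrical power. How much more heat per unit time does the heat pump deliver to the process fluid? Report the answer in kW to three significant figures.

471 kW

In absolute terms T_C = 307.04 K and T_H = 361.15 K, so ΔT = 54.11 K.
COP_Carnot = T_H/ΔT = 361.15/54.11 = 6.674.
The heat pump delivers Q̇_H = COP × Ẇ = 554.0 kW; the resistance heater delivers Ẇ = 83.00 kW.
Extra = (COP − 1)·Ẇ = 471.0 kW.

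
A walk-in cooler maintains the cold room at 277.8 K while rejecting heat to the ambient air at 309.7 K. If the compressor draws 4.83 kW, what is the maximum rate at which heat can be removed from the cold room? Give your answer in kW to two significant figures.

The reservoir spacing is ΔT = 309.7 − 277.8 = 31.90 K.
COP_Carnot = T_C/ΔT = 277.80/31.90 = 8.708.
Q̇_max = COP_Carnot × Ẇ = 8.708 × 4.830 kW = 42.06 kW.

42 kW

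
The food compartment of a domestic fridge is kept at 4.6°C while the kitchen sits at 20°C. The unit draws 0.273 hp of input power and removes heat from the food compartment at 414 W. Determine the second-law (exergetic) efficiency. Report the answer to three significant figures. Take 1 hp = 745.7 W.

0.113

Converting, Q̇_C = 414.0 W = 0.5552 hp, so COP_actual = Q̇_C/Ẇ = 0.5552/0.2730 = 2.034.
In absolute terms T_C = 277.75 K and T_H = 293.15 K, so ΔT = 15.40 K.
COP_Carnot = T_C/ΔT = 277.75/15.40 = 18.04.
η_II = COP_actual/COP_Carnot = 2.034/18.04 = 0.1128.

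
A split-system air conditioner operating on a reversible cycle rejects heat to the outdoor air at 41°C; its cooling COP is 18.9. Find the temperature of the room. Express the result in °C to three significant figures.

25.2 °C

For a Carnot refrigerator COP_R = T_C/(T_H − T_C), so T_C = COP·T_H/(1 + COP).
With T_H = 314.15 K, T_C = 18.9 × 314.15/19.90 = 298.36 K.
Converting, 298.36 K = 25.21°C.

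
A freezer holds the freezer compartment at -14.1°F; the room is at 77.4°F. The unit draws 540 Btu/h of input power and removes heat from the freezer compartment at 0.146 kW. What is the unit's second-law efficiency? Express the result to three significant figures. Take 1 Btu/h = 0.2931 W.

0.189

Converting, Q̇_C = 0.1460 kW = 498.1 Btu/h, so COP_actual = Q̇_C/Ẇ = 498.1/540.0 = 0.9225.
In absolute terms T_C = 247.54 K and T_H = 298.37 K, so ΔT = 50.83 K.
COP_Carnot = T_C/ΔT = 247.54/50.83 = 4.870.
η_II = COP_actual/COP_Carnot = 0.9225/4.870 = 0.1894.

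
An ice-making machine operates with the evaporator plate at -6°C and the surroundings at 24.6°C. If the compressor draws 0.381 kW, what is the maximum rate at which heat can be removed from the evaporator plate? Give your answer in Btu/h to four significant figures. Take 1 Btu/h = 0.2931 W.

11350 Btu/h

In absolute terms T_C = 267.15 K and T_H = 297.75 K, so ΔT = 30.60 K.
COP_Carnot = T_C/ΔT = 267.15/30.60 = 8.730.
Q̇_max = COP_Carnot × Ẇ = 8.730 × 0.3810 kW = 3.326 kW = 11350 Btu/h.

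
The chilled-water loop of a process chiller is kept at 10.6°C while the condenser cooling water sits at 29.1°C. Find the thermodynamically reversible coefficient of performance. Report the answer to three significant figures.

In absolute terms T_C = 283.75 K and T_H = 302.25 K, so ΔT = 18.50 K.
For a reversible cycle, COP_Carnot = T_C/ΔT = 283.75/18.50 = 15.34.

15.3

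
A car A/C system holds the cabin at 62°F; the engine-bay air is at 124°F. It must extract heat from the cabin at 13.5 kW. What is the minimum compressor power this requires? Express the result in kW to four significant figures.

1.604 kW

In absolute terms T_C = 289.82 K and T_H = 324.26 K, so ΔT = 34.44 K.
COP_Carnot = T_C/ΔT = 289.82/34.44 = 8.414.
Ẇ_min = Q̇/COP_Carnot = 13.50/8.414 = 1.604 kW.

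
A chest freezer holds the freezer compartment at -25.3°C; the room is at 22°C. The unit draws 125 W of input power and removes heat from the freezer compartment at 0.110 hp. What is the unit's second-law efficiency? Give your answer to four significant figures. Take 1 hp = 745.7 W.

0.1252

Converting, Q̇_C = 0.1100 hp = 82.03 W, so COP_actual = Q̇_C/Ẇ = 82.03/125.0 = 0.6562.
In absolute terms T_C = 247.85 K and T_H = 295.15 K, so ΔT = 47.30 K.
COP_Carnot = T_C/ΔT = 247.85/47.30 = 5.240.
η_II = COP_actual/COP_Carnot = 0.6562/5.240 = 0.1252.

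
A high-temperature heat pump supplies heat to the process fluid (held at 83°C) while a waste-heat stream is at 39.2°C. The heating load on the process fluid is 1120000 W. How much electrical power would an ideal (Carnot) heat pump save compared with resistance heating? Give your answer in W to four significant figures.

982300 W

In absolute terms T_C = 312.35 K and T_H = 356.15 K, so ΔT = 43.80 K.
COP_Carnot = T_H/ΔT = 356.15/43.80 = 8.131.
Resistance heating needs Ẇ_res = Q̇_H = 1120000 W; the reversible heat pump needs only Ẇ_hp = Q̇_H/COP = 137700 W.
Saving = 1120000 − 137700 = 982300 W.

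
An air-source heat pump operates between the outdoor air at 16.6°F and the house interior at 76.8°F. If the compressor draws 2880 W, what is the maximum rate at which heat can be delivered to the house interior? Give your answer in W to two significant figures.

In absolute terms T_C = 264.59 K and T_H = 298.04 K, so ΔT = 33.44 K.
COP_Carnot = T_H/ΔT = 298.04/33.44 = 8.911.
Q̇_max = COP_Carnot × Ẇ = 8.911 × 2880 W = 25670 W.

26000 W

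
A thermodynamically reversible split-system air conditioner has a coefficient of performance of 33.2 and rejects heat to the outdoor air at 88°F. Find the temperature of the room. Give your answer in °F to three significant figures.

72.0 °F

For a Carnot refrigerator COP_R = T_C/(T_H − T_C), so T_C = COP·T_H/(1 + COP).
With T_H = 304.26 K, T_C = 33.2 × 304.26/34.20 = 295.36 K.
Converting, 295.36 K = 71.99°F.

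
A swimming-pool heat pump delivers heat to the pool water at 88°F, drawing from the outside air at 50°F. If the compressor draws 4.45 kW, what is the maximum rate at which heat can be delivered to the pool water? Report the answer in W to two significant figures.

64000 W

In absolute terms T_C = 283.15 K and T_H = 304.26 K, so ΔT = 21.11 K.
COP_Carnot = T_H/ΔT = 304.26/21.11 = 14.41.
Q̇_max = COP_Carnot × Ẇ = 14.41 × 4.450 kW = 64.14 kW = 64140 W.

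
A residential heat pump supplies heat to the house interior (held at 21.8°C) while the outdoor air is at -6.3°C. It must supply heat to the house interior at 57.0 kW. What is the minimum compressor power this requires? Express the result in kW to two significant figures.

In absolute terms T_C = 266.85 K and T_H = 294.95 K, so ΔT = 28.10 K.
COP_Carnot = T_H/ΔT = 294.95/28.10 = 10.50.
Ẇ_min = Q̇/COP_Carnot = 57.00/10.50 = 5.430 kW.

5.4 kW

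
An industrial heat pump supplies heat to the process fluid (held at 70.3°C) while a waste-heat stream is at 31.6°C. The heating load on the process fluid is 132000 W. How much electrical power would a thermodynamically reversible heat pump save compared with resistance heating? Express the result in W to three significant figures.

In absolute terms T_C = 304.75 K and T_H = 343.45 K, so ΔT = 38.70 K.
COP_Carnot = T_H/ΔT = 343.45/38.70 = 8.875.
Resistance heating needs Ẇ_res = Q̇_H = 132000 W; the reversible heat pump needs only Ẇ_hp = Q̇_H/COP = 14870 W.
Saving = 132000 − 14870 = 117100 W.

117000 W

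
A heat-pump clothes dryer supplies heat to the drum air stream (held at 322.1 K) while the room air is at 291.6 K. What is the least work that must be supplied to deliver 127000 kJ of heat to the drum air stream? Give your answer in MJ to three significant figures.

The reservoir spacing is ΔT = 322.1 − 291.6 = 30.50 K.
The reversible limit is COP_HP = T_H/ΔT = 10.56, so W_min = Q_H/COP = Q_H·ΔT/T_H.
W_min = 127000 × 30.50/322.10 = 12030 kJ = 12.03 MJ.

12.0 MJ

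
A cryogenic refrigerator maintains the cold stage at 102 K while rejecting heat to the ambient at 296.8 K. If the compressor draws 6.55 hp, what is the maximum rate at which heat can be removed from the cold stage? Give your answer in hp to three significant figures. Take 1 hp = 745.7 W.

3.43 hp

The reservoir spacing is ΔT = 296.8 − 102 = 194.8 K.
COP_Carnot = T_C/ΔT = 102.00/194.8 = 0.5236.
Q̇_max = COP_Carnot × Ẇ = 0.5236 × 6.550 hp = 3.430 hp.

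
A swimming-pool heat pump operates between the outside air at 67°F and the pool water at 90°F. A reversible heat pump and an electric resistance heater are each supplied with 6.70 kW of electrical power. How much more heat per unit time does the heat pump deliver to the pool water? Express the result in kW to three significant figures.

153 kW

In absolute terms T_C = 292.59 K and T_H = 305.37 K, so ΔT = 12.78 K.
COP_Carnot = T_H/ΔT = 305.37/12.78 = 23.90.
The heat pump delivers Q̇_H = COP × Ẇ = 160.1 kW; the resistance heater delivers Ẇ = 6.700 kW.
Extra = (COP − 1)·Ẇ = 153.4 kW.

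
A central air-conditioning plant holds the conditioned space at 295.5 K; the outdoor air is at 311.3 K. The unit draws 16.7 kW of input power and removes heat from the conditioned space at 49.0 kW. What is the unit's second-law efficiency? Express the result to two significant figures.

COP_actual = Q̇_C/Ẇ = 49.00/16.70 = 2.934.
The reservoir spacing is ΔT = 311.3 − 295.5 = 15.80 K.
COP_Carnot = T_C/ΔT = 295.50/15.80 = 18.70.
η_II = COP_actual/COP_Carnot = 2.934/18.70 = 0.1569.

0.16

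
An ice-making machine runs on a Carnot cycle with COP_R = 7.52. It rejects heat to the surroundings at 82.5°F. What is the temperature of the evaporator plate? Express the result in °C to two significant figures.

-7.3 °C

For a Carnot refrigerator COP_R = T_C/(T_H − T_C), so T_C = COP·T_H/(1 + COP).
With T_H = 301.21 K, T_C = 7.52 × 301.21/8.520 = 265.85 K.
Converting, 265.85 K = -7.30°C.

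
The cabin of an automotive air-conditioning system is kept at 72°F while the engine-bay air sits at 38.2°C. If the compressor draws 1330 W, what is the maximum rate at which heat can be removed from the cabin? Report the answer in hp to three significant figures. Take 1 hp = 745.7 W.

In absolute terms T_C = 295.37 K and T_H = 311.35 K, so ΔT = 15.98 K.
COP_Carnot = T_C/ΔT = 295.37/15.98 = 18.49.
Q̇_max = COP_Carnot × Ẇ = 18.49 × 1330 W = 24590 W = 32.97 hp.

33.0 hp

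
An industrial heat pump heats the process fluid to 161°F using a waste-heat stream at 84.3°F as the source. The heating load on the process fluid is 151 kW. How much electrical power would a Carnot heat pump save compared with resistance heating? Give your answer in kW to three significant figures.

132 kW

In absolute terms T_C = 302.21 K and T_H = 344.82 K, so ΔT = 42.61 K.
COP_Carnot = T_H/ΔT = 344.82/42.61 = 8.092.
Resistance heating needs Ẇ_res = Q̇_H = 151.0 kW; the reversible heat pump needs only Ẇ_hp = Q̇_H/COP = 18.66 kW.
Saving = 151.0 − 18.66 = 132.3 kW.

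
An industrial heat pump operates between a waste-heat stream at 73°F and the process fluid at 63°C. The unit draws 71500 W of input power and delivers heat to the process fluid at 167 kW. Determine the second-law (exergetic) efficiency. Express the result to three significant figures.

0.279

Converting, Q̇_H = 167.0 kW = 167000 W, so COP_actual = Q̇_H/Ẇ = 167000/71500 = 2.336.
In absolute terms T_C = 295.93 K and T_H = 336.15 K, so ΔT = 40.22 K.
COP_Carnot = T_H/ΔT = 336.15/40.22 = 8.357.
η_II = COP_actual/COP_Carnot = 2.336/8.357 = 0.2795.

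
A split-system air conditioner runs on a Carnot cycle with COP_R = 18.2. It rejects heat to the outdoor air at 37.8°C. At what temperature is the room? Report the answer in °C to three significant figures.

For a Carnot refrigerator COP_R = T_C/(T_H − T_C), so T_C = COP·T_H/(1 + COP).
With T_H = 310.95 K, T_C = 18.2 × 310.95/19.20 = 294.75 K.
Converting, 294.75 K = 21.60°C.

21.6 °C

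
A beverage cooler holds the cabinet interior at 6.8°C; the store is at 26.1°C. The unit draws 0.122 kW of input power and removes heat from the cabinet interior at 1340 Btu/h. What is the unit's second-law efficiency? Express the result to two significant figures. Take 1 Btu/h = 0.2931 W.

0.22

Converting, Q̇_C = 1340 Btu/h = 0.3928 kW, so COP_actual = Q̇_C/Ẇ = 0.3928/0.1220 = 3.219.
In absolute terms T_C = 279.95 K and T_H = 299.25 K, so ΔT = 19.30 K.
COP_Carnot = T_C/ΔT = 279.95/19.30 = 14.51.
η_II = COP_actual/COP_Carnot = 3.219/14.51 = 0.2219.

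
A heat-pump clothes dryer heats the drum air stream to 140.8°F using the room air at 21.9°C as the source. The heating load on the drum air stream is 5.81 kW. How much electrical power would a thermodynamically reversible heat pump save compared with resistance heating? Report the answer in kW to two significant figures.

In absolute terms T_C = 295.05 K and T_H = 333.59 K, so ΔT = 38.54 K.
COP_Carnot = T_H/ΔT = 333.59/38.54 = 8.655.
Resistance heating needs Ẇ_res = Q̇_H = 5.810 kW; the reversible heat pump needs only Ẇ_hp = Q̇_H/COP = 0.6713 kW.
Saving = 5.810 − 0.6713 = 5.139 kW.

5.1 kW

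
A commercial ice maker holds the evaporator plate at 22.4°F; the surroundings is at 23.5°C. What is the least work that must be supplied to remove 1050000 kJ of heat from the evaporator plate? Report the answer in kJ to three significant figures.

In absolute terms T_C = 267.82 K and T_H = 296.65 K, so ΔT = 28.83 K.
The reversible limit is COP_R = T_C/ΔT = 9.288, so W_min = Q_C/COP = Q_C·ΔT/T_C.
W_min = 1050000 × 28.83/267.82 = 113000 kJ.

113000 kJ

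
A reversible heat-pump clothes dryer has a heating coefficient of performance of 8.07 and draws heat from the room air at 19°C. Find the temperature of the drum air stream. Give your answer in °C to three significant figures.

60.3 °C

COP_HP = T_H/(T_H − T_C) rearranges to T_H = COP·T_C/(COP − 1).
With T_C = 292.15 K, T_H = 8.07 × 292.15/7.070 = 333.47 K.
Converting, 333.47 K = 60.32°C.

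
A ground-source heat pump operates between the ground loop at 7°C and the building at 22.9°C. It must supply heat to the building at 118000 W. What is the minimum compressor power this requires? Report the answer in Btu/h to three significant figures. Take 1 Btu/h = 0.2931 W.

In absolute terms T_C = 280.15 K and T_H = 296.05 K, so ΔT = 15.90 K.
COP_Carnot = T_H/ΔT = 296.05/15.90 = 18.62.
Ẇ_min = Q̇/COP_Carnot = 118000/18.62 = 6337 W = 21620 Btu/h.

21600 Btu/h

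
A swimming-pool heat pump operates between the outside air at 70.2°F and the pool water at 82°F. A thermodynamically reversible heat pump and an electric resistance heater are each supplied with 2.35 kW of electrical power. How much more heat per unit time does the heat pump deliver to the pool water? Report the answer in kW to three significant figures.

106 kW

In absolute terms T_C = 294.37 K and T_H = 300.93 K, so ΔT = 6.556 K.
COP_Carnot = T_H/ΔT = 300.93/6.556 = 45.90.
The heat pump delivers Q̇_H = COP × Ẇ = 107.9 kW; the resistance heater delivers Ẇ = 2.350 kW.
Extra = (COP − 1)·Ẇ = 105.5 kW.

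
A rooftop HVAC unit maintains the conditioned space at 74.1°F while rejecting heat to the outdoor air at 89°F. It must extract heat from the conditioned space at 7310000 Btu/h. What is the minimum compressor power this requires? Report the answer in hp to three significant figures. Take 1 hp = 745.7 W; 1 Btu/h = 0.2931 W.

In absolute terms T_C = 296.54 K and T_H = 304.82 K, so ΔT = 8.278 K.
COP_Carnot = T_C/ΔT = 296.54/8.278 = 35.82.
Ẇ_min = Q̇/COP_Carnot = 7310000/35.82 = 204100 Btu/h = 80.20 hp.

80.2 hp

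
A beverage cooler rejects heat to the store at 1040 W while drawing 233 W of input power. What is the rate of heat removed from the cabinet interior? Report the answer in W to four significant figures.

807.0 W

For a cyclic device the first law requires Q̇_H = Q̇_C + Ẇ.
Q̇_C = Q̇_H − Ẇ = 807.0 W.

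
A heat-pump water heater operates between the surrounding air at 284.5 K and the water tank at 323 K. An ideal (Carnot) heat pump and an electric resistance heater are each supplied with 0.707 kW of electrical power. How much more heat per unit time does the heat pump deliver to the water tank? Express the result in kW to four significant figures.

5.224 kW

The reservoir spacing is ΔT = 323 − 284.5 = 38.50 K.
COP_Carnot = T_H/ΔT = 323.00/38.50 = 8.390.
The heat pump delivers Q̇_H = COP × Ẇ = 5.931 kW; the resistance heater delivers Ẇ = 0.7070 kW.
Extra = (COP − 1)·Ẇ = 5.224 kW.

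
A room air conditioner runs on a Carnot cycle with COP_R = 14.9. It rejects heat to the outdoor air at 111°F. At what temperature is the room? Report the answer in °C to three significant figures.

For a Carnot refrigerator COP_R = T_C/(T_H − T_C), so T_C = COP·T_H/(1 + COP).
With T_H = 317.04 K, T_C = 14.9 × 317.04/15.90 = 297.10 K.
Converting, 297.10 K = 23.95°C.

23.9 °C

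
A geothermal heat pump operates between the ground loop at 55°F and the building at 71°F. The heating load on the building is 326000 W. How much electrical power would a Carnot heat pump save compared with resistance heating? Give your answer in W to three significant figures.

In absolute terms T_C = 285.93 K and T_H = 294.82 K, so ΔT = 8.889 K.
COP_Carnot = T_H/ΔT = 294.82/8.889 = 33.17.
Resistance heating needs Ẇ_res = Q̇_H = 326000 W; the reversible heat pump needs only Ẇ_hp = Q̇_H/COP = 9829 W.
Saving = 326000 − 9829 = 316200 W.

316000 W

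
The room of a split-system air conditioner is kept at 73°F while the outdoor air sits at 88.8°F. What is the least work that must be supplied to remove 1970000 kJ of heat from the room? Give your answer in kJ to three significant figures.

58400 kJ

In absolute terms T_C = 295.93 K and T_H = 304.71 K, so ΔT = 8.778 K.
The reversible limit is COP_R = T_C/ΔT = 33.71, so W_min = Q_C/COP = Q_C·ΔT/T_C.
W_min = 1970000 × 8.778/295.93 = 58430 kJ.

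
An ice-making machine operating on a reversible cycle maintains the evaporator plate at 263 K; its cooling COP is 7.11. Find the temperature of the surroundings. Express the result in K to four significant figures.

COP_R = T_C/(T_H − T_C) gives T_H − T_C = T_C/COP.
With T_C = 263.00 K, T_H = 263.00 × (1 + 1/7.11) = 299.99 K.

300.0 K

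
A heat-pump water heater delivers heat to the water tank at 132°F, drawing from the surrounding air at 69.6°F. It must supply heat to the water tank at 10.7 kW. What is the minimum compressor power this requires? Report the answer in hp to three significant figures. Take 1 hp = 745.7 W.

In absolute terms T_C = 294.04 K and T_H = 328.71 K, so ΔT = 34.67 K.
COP_Carnot = T_H/ΔT = 328.71/34.67 = 9.482.
Ẇ_min = Q̇/COP_Carnot = 10.70/9.482 = 1.128 kW = 1.513 hp.

1.51 hp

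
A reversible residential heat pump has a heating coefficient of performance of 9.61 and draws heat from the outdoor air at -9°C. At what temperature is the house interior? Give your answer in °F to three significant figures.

71.0 °F

COP_HP = T_H/(T_H − T_C) rearranges to T_H = COP·T_C/(COP − 1).
With T_C = 264.15 K, T_H = 9.61 × 264.15/8.610 = 294.83 K.
Converting, 294.83 K = 71.02°F.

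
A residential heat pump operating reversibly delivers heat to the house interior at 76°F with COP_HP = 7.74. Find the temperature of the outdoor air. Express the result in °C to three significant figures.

COP_HP = T_H/(T_H − T_C) gives T_H − T_C = T_H/COP.
With T_H = 297.59 K, T_C = 297.59 × (1 − 1/7.74) = 259.15 K.
Converting, 259.15 K = -14.00°C.

-14.0 °C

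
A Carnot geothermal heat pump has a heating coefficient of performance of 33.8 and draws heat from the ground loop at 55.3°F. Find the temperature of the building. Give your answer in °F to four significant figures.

COP_HP = T_H/(T_H − T_C) rearranges to T_H = COP·T_C/(COP − 1).
With T_C = 286.09 K, T_H = 33.8 × 286.09/32.80 = 294.82 K.
Converting, 294.82 K = 71.00°F.

71.00 °F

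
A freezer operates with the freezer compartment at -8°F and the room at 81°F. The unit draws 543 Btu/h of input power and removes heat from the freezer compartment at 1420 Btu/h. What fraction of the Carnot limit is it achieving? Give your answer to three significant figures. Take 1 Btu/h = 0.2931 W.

0.515

COP_actual = Q̇_C/Ẇ = 1420/543.0 = 2.615.
In absolute terms T_C = 250.93 K and T_H = 300.37 K, so ΔT = 49.44 K.
COP_Carnot = T_C/ΔT = 250.93/49.44 = 5.075.
η_II = COP_actual/COP_Carnot = 2.615/5.075 = 0.5153.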